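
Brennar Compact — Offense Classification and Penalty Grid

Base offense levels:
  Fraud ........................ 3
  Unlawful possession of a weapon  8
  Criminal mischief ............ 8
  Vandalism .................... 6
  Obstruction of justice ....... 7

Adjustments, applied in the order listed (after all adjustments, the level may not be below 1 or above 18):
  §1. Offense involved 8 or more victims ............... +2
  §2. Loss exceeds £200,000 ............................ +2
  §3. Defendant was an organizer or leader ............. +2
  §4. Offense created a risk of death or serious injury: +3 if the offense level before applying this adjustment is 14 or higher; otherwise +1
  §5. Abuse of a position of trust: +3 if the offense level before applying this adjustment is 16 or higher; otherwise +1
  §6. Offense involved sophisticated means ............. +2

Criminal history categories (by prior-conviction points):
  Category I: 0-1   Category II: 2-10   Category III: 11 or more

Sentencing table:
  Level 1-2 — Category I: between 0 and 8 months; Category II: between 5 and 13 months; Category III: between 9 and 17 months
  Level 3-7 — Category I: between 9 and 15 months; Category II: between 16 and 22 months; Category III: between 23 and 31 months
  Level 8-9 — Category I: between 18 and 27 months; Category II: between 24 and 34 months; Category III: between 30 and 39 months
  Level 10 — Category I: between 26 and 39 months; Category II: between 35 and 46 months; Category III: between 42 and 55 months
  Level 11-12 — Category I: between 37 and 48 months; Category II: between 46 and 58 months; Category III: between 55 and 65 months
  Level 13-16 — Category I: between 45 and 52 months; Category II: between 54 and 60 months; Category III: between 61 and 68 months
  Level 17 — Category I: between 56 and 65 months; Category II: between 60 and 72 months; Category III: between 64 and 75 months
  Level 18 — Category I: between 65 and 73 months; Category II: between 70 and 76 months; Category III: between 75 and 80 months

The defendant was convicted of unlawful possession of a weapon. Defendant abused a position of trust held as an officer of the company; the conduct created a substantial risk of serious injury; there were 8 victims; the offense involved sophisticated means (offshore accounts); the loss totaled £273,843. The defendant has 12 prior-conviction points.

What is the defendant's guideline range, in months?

61-68 months

Base offense level for unlawful possession of a weapon: 8.
§1 applies: 8 + 2 = 10.
§2 applies: 10 + 2 = 12.
§4 applies (level before this adjustment is 12 < 14, so +1): 12 + 1 = 13.
§5 applies (level before this adjustment is 13 < 16, so +1): 13 + 1 = 14.
§6 applies: 14 + 2 = 16.
Final offense level: 16.
Criminal history: 12 prior points → Category III (11+).
Level 16 falls in the 13-16 band.
Grid: Level 13-16 × Category III = 61-68 months.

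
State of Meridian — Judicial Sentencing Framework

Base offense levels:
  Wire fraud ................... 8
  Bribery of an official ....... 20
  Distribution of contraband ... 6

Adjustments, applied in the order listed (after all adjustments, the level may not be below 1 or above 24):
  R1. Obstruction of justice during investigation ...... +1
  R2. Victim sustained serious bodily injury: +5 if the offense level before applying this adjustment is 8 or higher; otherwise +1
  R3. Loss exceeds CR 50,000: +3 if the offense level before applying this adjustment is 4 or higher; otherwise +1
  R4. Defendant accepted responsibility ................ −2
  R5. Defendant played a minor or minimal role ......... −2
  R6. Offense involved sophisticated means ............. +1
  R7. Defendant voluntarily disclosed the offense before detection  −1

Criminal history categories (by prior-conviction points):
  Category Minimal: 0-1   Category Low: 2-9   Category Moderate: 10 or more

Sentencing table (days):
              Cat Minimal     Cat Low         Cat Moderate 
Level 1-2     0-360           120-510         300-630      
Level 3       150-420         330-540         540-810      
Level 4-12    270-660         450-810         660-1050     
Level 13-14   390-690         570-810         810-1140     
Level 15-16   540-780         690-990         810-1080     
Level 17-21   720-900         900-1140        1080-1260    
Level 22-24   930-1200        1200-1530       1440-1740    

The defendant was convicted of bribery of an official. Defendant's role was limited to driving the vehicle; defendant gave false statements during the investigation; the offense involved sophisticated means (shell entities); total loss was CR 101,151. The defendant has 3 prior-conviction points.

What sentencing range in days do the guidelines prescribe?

Base offense level for bribery of an official: 20.
R1 applies: 20 + 1 = 21.
R2 does not apply.
R3 applies (level before this adjustment is 21 ≥ 4, so +3): 21 + 3 = 24.
R5 applies: 24 − 2 = 22.
R6 applies: 22 + 1 = 23.
Final offense level: 23.
Criminal history: 3 prior points → Category Low (2-9).
Level 23 falls in the 22-24 band.
Grid: Level 22-24 × Category Low = 1200-1530 days.

1200-1530 days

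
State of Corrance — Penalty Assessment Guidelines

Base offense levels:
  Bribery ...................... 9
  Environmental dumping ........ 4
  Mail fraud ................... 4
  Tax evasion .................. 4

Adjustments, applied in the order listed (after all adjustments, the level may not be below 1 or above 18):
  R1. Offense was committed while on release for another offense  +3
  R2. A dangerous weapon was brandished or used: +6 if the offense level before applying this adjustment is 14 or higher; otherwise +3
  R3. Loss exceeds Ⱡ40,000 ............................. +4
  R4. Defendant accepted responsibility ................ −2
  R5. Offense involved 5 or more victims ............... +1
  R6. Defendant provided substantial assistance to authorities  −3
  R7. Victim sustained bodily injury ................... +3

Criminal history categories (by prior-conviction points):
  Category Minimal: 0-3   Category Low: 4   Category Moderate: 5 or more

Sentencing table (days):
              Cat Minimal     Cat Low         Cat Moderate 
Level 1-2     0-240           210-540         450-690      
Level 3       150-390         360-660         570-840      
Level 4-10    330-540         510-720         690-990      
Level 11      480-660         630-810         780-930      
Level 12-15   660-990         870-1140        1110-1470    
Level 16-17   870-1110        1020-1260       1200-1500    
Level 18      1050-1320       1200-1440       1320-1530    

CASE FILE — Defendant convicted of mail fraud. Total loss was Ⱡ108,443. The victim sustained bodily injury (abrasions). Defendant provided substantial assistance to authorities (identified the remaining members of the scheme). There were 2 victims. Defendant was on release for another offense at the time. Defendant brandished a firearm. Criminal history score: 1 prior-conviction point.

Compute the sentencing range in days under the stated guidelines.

Base offense level for mail fraud: 4.
R1 applies: 4 + 3 = 7.
R2 applies (level before this adjustment is 7 < 14, so +3): 7 + 3 = 10.
R3 applies: 10 + 4 = 14.
R5 does not apply.
R6 applies: 14 − 3 = 11.
R7 applies: 11 + 3 = 14.
Final offense level: 14.
Criminal history: 1 prior point → Category Minimal (0-3).
Level 14 falls in the 12-15 band.
Grid: Level 12-15 × Category Minimal = 660-990 days.

660-990 days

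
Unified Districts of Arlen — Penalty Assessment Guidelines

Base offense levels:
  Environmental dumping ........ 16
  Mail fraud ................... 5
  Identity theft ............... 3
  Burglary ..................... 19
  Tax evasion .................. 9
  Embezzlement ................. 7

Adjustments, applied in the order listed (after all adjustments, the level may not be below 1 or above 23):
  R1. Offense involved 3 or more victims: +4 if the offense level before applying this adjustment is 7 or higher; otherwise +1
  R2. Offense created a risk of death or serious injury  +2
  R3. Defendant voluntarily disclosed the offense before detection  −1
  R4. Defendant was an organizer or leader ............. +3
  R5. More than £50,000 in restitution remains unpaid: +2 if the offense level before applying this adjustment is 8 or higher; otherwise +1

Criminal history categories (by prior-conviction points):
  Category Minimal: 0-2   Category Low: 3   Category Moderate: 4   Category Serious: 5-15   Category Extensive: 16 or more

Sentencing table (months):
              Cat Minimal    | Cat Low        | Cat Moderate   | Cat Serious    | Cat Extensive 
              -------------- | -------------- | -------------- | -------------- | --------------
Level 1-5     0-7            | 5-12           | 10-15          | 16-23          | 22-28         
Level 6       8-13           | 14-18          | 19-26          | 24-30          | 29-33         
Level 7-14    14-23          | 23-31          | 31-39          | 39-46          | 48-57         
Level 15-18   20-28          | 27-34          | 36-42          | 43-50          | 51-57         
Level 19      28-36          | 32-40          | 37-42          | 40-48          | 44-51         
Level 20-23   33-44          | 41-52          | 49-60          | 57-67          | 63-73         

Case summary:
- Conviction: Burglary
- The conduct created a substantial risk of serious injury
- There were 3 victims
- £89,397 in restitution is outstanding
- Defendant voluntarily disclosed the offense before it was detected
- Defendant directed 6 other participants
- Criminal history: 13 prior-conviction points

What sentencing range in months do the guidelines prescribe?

57-67 months

Base offense level for burglary: 19.
R1 applies (level before this adjustment is 19 ≥ 7, so +4): 19 + 4 = 23.
R2 applies: 23 + 2 = 25.
R3 applies: 25 − 1 = 24.
R4 applies: 24 + 3 = 27.
R5 applies (level before this adjustment is 27 ≥ 8, so +2): 27 + 2 = 29.
Level 29 exceeds the maximum of 23; capped at 23.
Final offense level: 23.
Criminal history: 13 prior points → Category Serious (5-15).
Level 23 falls in the 20-23 band.
Grid: Level 20-23 × Category Serious = 57-67 months.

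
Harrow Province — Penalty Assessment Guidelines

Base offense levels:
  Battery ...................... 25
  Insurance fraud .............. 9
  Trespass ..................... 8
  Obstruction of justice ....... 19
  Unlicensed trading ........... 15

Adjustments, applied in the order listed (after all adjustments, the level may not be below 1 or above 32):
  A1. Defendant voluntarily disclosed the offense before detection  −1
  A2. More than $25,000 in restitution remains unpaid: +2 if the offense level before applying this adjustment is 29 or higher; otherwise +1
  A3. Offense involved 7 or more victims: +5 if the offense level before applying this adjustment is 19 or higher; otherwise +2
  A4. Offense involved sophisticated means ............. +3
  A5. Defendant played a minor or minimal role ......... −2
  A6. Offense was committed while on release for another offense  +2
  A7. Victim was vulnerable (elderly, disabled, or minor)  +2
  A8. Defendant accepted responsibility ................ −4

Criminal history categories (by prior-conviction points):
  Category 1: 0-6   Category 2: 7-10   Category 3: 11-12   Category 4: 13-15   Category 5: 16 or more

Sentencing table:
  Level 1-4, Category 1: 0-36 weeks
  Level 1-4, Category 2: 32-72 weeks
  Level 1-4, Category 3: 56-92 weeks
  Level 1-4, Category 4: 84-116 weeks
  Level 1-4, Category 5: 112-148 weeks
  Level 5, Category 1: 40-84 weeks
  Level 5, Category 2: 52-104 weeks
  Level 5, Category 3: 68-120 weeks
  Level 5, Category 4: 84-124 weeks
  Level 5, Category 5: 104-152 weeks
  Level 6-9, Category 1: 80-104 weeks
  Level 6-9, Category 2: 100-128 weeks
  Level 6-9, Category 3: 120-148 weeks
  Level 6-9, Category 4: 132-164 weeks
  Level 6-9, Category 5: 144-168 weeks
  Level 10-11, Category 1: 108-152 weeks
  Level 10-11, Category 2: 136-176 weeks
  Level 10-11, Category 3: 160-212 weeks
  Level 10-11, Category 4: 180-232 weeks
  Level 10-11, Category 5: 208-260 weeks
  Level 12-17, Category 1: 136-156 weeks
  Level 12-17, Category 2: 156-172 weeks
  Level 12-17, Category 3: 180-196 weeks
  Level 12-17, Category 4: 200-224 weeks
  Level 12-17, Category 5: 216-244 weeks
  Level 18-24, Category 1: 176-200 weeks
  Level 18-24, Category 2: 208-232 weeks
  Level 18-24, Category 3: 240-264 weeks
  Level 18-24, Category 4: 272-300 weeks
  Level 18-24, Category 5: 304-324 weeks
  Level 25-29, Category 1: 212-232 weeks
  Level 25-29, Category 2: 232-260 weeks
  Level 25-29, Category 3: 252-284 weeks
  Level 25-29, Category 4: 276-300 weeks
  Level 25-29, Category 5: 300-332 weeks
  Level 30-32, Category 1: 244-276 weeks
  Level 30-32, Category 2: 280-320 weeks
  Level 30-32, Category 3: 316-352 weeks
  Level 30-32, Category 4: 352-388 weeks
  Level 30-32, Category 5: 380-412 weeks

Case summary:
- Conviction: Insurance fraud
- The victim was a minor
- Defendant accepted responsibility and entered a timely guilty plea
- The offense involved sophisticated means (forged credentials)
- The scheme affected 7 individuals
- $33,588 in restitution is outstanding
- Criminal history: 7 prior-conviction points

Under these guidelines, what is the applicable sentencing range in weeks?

156-172 weeks

Base offense level for insurance fraud: 9.
A1 does not apply.
A2 applies (level before this adjustment is 9 < 29, so +1): 9 + 1 = 10.
A3 applies (level before this adjustment is 10 < 19, so +2): 10 + 2 = 12.
A4 applies: 12 + 3 = 15.
A5 does not apply.
A7 applies: 15 + 2 = 17.
A8 applies: 17 − 4 = 13.
Final offense level: 13.
Criminal history: 7 prior points → Category 2 (7-10).
Level 13 falls in the 12-17 band.
Grid: Level 12-17 × Category 2 = 156-172 weeks.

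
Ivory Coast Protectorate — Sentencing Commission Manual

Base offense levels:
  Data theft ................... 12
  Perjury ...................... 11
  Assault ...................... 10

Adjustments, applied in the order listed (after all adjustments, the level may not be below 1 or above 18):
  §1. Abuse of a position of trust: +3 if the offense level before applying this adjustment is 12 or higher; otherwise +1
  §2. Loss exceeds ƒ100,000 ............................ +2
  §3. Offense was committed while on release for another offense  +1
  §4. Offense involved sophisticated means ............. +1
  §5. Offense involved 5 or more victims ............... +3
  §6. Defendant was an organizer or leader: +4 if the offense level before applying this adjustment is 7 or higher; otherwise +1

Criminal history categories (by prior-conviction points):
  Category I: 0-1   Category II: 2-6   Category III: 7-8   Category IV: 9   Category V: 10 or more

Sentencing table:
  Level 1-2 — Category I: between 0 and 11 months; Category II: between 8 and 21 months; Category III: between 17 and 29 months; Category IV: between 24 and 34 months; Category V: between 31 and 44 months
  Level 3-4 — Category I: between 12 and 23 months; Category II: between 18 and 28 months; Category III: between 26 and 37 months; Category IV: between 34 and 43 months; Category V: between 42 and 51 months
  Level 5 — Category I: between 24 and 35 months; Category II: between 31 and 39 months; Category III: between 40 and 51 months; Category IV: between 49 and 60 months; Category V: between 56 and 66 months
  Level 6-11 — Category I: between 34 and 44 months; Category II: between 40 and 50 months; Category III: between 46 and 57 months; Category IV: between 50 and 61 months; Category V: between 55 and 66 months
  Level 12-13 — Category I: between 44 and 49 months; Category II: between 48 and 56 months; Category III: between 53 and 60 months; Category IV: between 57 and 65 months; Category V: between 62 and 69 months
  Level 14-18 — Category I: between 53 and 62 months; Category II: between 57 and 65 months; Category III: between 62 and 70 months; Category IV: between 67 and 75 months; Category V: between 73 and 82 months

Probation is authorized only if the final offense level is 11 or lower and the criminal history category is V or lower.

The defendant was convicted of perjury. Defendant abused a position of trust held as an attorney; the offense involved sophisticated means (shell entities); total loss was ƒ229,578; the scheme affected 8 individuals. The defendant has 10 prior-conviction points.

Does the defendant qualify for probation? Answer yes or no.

No

Base offense level for perjury: 11.
§1 applies (level before this adjustment is 11 < 12, so +1): 11 + 1 = 12.
§2 applies: 12 + 2 = 14.
§3 does not apply.
§4 applies: 14 + 1 = 15.
§5 applies: 15 + 3 = 18.
§6 does not apply.
Final offense level: 18.
Criminal history: 10 prior points → Category V (10+).
Level 18 falls in the 14-18 band.
Grid: Level 14-18 × Category V = 73-82 months.
Probation check: level 18 > 11 and category V ≤ V → not eligible.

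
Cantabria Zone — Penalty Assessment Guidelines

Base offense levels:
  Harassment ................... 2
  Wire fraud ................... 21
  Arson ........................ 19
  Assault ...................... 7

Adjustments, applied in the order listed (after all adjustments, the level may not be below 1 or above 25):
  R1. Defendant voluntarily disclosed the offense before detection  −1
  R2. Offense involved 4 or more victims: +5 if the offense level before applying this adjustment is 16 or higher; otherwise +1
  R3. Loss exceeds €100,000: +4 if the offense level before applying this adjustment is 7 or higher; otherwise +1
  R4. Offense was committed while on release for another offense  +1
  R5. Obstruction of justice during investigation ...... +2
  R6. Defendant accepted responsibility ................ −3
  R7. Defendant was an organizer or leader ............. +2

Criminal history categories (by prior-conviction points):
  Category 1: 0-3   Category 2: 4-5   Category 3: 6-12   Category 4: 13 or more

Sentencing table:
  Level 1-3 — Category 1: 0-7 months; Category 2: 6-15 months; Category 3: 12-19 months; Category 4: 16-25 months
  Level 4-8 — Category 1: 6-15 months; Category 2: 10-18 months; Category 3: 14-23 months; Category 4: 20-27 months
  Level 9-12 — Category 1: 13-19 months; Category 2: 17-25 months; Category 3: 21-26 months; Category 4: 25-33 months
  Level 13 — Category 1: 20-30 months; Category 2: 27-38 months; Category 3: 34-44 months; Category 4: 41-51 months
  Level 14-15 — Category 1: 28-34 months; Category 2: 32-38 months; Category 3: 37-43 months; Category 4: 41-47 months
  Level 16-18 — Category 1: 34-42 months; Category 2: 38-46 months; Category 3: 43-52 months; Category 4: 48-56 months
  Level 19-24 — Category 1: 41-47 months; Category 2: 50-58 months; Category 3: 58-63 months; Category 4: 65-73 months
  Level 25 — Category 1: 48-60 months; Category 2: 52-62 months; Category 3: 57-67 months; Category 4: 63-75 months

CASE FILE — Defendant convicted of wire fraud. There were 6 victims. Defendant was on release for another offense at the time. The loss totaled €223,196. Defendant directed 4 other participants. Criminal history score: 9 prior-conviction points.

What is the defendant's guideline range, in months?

Base offense level for wire fraud: 21.
R1 does not apply.
R2 applies (level before this adjustment is 21 ≥ 16, so +5): 21 + 5 = 26.
R3 applies (level before this adjustment is 26 ≥ 7, so +4): 26 + 4 = 30.
R4 applies: 30 + 1 = 31.
R5 does not apply.
R6 does not apply.
R7 applies: 31 + 2 = 33.
Level 33 exceeds the maximum of 25; capped at 25.
Final offense level: 25.
Criminal history: 9 prior points → Category 3 (6-12).
Level 25 falls in the 25 band.
Grid: Level 25 × Category 3 = 57-67 months.

57-67 months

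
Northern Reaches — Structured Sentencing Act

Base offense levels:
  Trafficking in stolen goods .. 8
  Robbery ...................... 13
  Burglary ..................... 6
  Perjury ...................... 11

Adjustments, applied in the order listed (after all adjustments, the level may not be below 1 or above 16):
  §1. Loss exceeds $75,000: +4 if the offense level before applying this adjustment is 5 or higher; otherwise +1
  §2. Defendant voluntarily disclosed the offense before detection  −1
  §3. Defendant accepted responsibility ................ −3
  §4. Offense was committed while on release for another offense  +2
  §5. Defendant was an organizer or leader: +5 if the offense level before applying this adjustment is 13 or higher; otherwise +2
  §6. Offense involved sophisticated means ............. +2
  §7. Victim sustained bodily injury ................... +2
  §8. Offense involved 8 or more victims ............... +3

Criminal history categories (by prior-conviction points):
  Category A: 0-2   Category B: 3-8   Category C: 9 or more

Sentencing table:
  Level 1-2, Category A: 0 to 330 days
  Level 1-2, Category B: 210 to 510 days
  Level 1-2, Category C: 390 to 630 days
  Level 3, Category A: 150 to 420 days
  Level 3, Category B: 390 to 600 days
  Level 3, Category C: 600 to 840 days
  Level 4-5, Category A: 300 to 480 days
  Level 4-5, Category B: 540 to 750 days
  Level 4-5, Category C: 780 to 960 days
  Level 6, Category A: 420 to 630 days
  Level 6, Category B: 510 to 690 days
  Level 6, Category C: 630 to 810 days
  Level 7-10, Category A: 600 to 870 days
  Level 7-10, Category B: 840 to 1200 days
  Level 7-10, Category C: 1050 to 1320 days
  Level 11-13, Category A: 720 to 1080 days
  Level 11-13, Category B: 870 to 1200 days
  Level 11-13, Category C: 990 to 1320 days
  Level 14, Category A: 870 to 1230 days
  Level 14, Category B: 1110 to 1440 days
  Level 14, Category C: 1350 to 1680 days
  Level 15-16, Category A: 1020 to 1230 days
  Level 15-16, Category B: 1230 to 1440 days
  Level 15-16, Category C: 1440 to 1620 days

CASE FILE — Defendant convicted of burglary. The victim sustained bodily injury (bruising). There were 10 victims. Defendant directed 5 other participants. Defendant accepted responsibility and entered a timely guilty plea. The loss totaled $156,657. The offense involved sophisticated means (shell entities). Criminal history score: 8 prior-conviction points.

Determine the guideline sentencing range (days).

Base offense level for burglary: 6.
§1 applies (level before this adjustment is 6 ≥ 5, so +4): 6 + 4 = 10.
§2 does not apply.
§3 applies: 10 − 3 = 7.
§5 applies (level before this adjustment is 7 < 13, so +2): 7 + 2 = 9.
§6 applies: 9 + 2 = 11.
§7 applies: 11 + 2 = 13.
§8 applies: 13 + 3 = 16.
Final offense level: 16.
Criminal history: 8 prior points → Category B (3-8).
Level 16 falls in the 15-16 band.
Grid: Level 15-16 × Category B = 1230-1440 days.

1230-1440 days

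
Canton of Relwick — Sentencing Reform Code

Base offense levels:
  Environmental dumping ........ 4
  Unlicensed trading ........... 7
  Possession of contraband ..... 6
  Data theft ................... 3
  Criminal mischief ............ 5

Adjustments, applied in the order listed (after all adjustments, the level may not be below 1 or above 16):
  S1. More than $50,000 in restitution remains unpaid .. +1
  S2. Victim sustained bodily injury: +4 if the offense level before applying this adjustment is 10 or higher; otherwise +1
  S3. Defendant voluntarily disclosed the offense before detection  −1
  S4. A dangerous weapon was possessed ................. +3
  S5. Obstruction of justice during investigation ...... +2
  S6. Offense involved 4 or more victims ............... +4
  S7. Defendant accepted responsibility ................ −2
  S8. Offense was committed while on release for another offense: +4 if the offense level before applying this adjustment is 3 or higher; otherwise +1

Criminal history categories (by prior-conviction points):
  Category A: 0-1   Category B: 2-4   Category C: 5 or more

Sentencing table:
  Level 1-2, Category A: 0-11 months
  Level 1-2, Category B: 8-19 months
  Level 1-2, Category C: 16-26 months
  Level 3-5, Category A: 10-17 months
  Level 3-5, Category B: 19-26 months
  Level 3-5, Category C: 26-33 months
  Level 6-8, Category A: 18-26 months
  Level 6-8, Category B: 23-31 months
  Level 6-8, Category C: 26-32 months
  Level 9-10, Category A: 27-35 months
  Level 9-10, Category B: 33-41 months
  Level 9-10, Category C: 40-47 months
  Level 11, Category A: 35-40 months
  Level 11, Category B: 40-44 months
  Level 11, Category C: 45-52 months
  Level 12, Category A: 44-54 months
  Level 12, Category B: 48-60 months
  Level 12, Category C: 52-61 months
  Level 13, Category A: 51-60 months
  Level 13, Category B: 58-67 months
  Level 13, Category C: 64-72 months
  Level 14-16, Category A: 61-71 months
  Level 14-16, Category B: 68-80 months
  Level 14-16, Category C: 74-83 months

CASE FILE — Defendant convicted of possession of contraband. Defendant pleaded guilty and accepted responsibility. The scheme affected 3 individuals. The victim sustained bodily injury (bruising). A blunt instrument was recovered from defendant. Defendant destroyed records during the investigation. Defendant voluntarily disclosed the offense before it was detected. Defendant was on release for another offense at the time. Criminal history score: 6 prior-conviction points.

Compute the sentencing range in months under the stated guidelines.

64-72 months

Base offense level for possession of contraband: 6.
S1 does not apply.
S2 applies (level before this adjustment is 6 < 10, so +1): 6 + 1 = 7.
S3 applies: 7 − 1 = 6.
S4 applies: 6 + 3 = 9.
S5 applies: 9 + 2 = 11.
S7 applies: 11 − 2 = 9.
S8 applies (level before this adjustment is 9 ≥ 3, so +4): 9 + 4 = 13.
Final offense level: 13.
Criminal history: 6 prior points → Category C (5+).
Level 13 falls in the 13 band.
Grid: Level 13 × Category C = 64-72 months.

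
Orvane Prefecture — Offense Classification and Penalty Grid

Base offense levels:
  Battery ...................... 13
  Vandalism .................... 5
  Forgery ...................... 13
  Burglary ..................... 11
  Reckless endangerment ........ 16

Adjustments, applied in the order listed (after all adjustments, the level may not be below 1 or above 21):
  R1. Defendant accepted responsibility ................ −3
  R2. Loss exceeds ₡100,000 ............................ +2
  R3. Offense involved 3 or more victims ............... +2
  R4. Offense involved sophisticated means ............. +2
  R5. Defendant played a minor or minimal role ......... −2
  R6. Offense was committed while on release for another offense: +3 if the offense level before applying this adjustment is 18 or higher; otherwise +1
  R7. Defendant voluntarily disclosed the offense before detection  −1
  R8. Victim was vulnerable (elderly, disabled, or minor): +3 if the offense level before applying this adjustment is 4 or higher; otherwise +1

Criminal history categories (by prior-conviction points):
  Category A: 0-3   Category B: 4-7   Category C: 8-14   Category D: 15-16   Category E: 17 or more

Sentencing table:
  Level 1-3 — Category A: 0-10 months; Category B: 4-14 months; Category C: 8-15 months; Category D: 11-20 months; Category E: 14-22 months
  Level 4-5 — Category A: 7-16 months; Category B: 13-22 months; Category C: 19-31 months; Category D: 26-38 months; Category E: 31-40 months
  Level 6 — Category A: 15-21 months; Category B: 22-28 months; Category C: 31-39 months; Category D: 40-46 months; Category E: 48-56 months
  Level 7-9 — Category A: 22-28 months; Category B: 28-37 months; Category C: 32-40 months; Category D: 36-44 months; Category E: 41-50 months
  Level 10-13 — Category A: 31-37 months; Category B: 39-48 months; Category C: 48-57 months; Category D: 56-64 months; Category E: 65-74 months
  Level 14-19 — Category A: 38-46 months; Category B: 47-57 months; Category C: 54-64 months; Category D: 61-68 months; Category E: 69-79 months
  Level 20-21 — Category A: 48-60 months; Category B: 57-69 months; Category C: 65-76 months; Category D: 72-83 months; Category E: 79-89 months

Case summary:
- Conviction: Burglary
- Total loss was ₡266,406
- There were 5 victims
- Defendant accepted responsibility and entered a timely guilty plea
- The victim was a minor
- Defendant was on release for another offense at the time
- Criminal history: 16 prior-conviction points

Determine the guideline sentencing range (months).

Base offense level for burglary: 11.
R1 applies: 11 − 3 = 8.
R2 applies: 8 + 2 = 10.
R3 applies: 10 + 2 = 12.
R5 does not apply.
R6 applies (level before this adjustment is 12 < 18, so +1): 12 + 1 = 13.
R7 does not apply.
R8 applies (level before this adjustment is 13 ≥ 4, so +3): 13 + 3 = 16.
Final offense level: 16.
Criminal history: 16 prior points → Category D (15-16).
Level 16 falls in the 14-19 band.
Grid: Level 14-19 × Category D = 61-68 months.

61-68 months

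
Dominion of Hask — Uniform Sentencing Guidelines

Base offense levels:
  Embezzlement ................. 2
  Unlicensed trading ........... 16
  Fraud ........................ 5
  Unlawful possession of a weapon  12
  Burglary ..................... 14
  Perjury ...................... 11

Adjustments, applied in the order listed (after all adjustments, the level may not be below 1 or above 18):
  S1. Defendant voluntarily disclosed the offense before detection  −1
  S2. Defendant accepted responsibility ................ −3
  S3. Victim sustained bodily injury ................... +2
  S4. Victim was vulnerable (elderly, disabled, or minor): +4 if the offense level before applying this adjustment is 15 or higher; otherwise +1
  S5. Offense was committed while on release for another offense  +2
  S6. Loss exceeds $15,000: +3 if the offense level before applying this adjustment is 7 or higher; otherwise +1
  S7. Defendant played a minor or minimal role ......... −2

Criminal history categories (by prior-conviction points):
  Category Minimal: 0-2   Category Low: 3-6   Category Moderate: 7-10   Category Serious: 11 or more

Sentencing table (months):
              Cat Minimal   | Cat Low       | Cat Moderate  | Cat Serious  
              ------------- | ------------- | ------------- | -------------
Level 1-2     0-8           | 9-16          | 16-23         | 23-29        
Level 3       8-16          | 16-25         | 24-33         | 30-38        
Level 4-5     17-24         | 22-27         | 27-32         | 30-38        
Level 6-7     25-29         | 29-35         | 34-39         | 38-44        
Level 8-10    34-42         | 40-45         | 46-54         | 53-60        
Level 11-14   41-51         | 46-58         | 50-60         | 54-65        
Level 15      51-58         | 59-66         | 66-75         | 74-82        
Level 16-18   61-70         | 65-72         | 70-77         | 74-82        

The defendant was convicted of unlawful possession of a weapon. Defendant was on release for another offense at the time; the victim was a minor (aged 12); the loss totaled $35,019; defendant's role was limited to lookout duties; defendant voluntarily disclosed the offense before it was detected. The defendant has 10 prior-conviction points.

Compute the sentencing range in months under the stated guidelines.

66-75 months

Base offense level for unlawful possession of a weapon: 12.
S1 applies: 12 − 1 = 11.
S3 does not apply.
S4 applies (level before this adjustment is 11 < 15, so +1): 11 + 1 = 12.
S5 applies: 12 + 2 = 14.
S6 applies (level before this adjustment is 14 ≥ 7, so +3): 14 + 3 = 17.
S7 applies: 17 − 2 = 15.
Final offense level: 15.
Criminal history: 10 prior points → Category Moderate (7-10).
Level 15 falls in the 15 band.
Grid: Level 15 × Category Moderate = 66-75 months.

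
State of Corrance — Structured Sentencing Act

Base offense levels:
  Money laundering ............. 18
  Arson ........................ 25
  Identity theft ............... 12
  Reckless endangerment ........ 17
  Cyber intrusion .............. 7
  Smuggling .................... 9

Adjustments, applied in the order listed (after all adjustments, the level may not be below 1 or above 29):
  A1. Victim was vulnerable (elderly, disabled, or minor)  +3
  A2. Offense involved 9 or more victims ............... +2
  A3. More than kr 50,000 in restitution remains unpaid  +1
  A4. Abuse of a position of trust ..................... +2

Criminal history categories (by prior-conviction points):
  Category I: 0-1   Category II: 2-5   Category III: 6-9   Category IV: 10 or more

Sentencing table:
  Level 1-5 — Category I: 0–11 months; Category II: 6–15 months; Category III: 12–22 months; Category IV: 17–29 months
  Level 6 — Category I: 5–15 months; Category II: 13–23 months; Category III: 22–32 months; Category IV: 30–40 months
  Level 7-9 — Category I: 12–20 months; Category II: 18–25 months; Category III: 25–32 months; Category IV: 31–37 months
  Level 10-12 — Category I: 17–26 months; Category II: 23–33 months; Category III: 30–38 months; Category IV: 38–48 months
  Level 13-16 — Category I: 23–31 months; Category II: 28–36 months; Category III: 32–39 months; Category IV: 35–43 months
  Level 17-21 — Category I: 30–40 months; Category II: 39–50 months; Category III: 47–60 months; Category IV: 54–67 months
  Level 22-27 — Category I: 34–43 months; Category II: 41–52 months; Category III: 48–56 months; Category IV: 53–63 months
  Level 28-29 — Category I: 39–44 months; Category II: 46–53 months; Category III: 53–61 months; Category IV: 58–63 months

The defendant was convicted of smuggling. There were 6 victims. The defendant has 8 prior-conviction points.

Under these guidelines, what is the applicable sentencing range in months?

25-32 months

Base offense level for smuggling: 9.
Final offense level: 9.
Criminal history: 8 prior points → Category III (6-9).
Level 9 falls in the 7-9 band.
Grid: Level 7-9 × Category III = 25-32 months.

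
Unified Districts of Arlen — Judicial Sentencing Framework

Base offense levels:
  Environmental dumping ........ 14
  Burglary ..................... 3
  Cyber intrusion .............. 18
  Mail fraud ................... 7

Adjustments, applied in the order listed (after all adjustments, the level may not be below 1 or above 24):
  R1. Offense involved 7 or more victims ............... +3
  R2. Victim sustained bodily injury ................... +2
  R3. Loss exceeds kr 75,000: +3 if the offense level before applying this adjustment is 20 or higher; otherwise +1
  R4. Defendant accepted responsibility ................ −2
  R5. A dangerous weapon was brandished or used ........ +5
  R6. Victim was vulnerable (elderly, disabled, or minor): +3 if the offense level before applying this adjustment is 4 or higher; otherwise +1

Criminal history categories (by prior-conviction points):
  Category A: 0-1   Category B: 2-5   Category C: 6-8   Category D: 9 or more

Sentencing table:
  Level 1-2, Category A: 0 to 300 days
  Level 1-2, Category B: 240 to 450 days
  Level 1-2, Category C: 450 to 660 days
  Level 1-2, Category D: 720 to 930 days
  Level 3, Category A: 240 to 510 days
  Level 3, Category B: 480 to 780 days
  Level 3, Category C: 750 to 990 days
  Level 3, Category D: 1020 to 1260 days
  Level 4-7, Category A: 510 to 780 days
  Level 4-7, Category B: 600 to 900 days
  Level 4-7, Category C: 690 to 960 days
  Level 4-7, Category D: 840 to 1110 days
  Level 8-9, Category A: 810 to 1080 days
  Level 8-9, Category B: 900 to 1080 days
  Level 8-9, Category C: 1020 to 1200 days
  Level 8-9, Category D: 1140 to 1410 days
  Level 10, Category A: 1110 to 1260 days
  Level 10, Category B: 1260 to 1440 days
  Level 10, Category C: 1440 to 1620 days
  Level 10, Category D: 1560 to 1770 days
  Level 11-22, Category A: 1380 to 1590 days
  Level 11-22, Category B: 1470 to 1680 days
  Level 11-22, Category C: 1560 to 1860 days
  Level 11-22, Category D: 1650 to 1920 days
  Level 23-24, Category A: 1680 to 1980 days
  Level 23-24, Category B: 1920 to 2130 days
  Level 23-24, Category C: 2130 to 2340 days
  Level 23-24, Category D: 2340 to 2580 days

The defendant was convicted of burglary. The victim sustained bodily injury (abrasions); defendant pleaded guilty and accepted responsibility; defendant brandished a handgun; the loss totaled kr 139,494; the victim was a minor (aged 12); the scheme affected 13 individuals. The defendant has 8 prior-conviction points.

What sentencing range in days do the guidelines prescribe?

Base offense level for burglary: 3.
R1 applies: 3 + 3 = 6.
R2 applies: 6 + 2 = 8.
R3 applies (level before this adjustment is 8 < 20, so +1): 8 + 1 = 9.
R4 applies: 9 − 2 = 7.
R5 applies: 7 + 5 = 12.
R6 applies (level before this adjustment is 12 ≥ 4, so +3): 12 + 3 = 15.
Final offense level: 15.
Criminal history: 8 prior points → Category C (6-8).
Level 15 falls in the 11-22 band.
Grid: Level 11-22 × Category C = 1560-1860 days.

1560-1860 days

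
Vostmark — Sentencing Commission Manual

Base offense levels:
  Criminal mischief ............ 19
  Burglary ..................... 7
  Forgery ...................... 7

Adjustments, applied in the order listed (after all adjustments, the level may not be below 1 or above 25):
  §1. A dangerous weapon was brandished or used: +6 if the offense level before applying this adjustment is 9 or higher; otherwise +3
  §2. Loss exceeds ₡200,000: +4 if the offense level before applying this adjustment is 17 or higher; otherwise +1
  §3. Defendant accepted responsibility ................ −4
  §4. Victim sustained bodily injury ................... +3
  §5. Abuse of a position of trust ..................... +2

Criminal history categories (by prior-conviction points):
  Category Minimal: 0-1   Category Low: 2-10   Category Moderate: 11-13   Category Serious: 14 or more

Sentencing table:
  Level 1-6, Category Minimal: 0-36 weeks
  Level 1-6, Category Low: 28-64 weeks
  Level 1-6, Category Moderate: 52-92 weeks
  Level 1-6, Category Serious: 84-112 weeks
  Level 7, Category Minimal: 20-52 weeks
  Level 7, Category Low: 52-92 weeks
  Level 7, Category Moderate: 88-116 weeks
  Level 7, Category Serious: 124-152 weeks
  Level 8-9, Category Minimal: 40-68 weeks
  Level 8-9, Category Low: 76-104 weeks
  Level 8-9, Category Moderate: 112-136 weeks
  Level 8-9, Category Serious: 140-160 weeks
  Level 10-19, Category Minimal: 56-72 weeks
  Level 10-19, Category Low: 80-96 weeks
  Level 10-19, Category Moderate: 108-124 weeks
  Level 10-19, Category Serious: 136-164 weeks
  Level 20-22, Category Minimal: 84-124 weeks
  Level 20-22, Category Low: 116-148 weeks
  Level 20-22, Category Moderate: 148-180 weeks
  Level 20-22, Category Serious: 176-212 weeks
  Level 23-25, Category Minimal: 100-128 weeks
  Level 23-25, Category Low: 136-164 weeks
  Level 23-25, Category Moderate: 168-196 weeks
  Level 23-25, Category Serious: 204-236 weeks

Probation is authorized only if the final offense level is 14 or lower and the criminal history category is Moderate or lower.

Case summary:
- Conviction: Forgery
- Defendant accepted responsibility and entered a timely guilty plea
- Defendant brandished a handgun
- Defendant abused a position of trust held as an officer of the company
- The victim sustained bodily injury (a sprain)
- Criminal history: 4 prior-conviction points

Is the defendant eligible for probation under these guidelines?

Yes

Base offense level for forgery: 7.
§1 applies (level before this adjustment is 7 < 9, so +3): 7 + 3 = 10.
§2 does not apply.
§3 applies: 10 − 4 = 6.
§4 applies: 6 + 3 = 9.
§5 applies: 9 + 2 = 11.
Final offense level: 11.
Criminal history: 4 prior points → Category Low (2-10).
Level 11 falls in the 10-19 band.
Grid: Level 10-19 × Category Low = 80-96 weeks.
Probation check: level 11 ≤ 14 and category Low ≤ Moderate → eligible.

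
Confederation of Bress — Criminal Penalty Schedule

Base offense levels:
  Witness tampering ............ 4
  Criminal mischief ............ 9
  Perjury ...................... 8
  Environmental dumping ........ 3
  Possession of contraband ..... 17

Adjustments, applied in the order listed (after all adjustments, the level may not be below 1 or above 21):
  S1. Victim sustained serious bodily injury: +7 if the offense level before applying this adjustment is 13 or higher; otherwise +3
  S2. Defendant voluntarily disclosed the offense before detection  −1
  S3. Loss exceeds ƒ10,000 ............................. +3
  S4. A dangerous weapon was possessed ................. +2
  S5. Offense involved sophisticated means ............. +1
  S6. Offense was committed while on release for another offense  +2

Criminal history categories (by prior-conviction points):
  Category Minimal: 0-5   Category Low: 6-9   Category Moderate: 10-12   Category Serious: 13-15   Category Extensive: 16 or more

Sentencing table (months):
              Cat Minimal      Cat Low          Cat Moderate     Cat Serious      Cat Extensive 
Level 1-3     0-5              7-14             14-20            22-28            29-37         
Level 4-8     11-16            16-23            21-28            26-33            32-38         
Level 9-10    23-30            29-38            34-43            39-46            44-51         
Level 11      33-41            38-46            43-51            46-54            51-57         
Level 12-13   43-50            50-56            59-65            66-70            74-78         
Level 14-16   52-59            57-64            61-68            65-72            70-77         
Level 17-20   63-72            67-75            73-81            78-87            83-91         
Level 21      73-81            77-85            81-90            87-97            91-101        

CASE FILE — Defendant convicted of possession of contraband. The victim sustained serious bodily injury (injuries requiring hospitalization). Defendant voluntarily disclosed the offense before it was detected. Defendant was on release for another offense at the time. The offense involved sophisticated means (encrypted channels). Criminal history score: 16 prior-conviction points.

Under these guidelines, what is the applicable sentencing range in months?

91-101 months

Base offense level for possession of contraband: 17.
S1 applies (level before this adjustment is 17 ≥ 13, so +7): 17 + 7 = 24.
S2 applies: 24 − 1 = 23.
S4 does not apply.
S5 applies: 23 + 1 = 24.
S6 applies: 24 + 2 = 26.
Level 26 exceeds the maximum of 21; capped at 21.
Final offense level: 21.
Criminal history: 16 prior points → Category Extensive (16+).
Level 21 falls in the 21 band.
Grid: Level 21 × Category Extensive = 91-101 months.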